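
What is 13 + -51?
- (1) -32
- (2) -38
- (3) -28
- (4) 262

13 + -51 = -38
2) -38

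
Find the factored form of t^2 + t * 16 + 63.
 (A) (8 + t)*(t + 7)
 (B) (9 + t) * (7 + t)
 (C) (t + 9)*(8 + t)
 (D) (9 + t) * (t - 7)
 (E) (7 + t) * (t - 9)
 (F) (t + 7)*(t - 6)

We need to factor t^2 + t * 16 + 63.
The factored form is (9 + t) * (7 + t).
B) (9 + t) * (7 + t)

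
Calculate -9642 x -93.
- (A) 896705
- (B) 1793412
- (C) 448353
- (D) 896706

-9642 * -93 = 896706
D) 896706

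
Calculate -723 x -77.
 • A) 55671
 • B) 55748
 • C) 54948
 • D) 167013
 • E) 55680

-723 * -77 = 55671
A) 55671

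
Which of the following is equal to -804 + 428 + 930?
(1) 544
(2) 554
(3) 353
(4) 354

First: -804 + 428 = -376
Then: -376 + 930 = 554
2) 554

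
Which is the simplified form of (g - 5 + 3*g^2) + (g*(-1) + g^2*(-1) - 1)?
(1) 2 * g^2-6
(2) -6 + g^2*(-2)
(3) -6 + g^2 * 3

Adding the polynomials and combining like terms:
(g - 5 + 3*g^2) + (g*(-1) + g^2*(-1) - 1)
= 2 * g^2-6
1) 2 * g^2-6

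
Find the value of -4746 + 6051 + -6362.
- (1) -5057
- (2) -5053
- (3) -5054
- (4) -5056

First: -4746 + 6051 = 1305
Then: 1305 + -6362 = -5057
1) -5057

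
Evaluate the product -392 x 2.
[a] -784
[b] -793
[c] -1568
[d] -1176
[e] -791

-392 * 2 = -784
a) -784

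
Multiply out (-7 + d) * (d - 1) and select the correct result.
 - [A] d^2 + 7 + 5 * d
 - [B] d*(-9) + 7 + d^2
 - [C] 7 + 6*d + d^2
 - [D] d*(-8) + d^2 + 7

Expanding (-7 + d) * (d - 1):
= d*(-8) + d^2 + 7
D) d*(-8) + d^2 + 7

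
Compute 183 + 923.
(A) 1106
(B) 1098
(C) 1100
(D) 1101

183 + 923 = 1106
A) 1106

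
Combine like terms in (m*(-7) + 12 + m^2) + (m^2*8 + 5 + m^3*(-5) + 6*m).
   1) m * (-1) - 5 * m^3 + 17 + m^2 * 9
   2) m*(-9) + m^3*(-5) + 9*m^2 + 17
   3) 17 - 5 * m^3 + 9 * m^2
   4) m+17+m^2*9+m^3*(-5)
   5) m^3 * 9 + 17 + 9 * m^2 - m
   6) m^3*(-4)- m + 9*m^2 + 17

Adding the polynomials and combining like terms:
(m*(-7) + 12 + m^2) + (m^2*8 + 5 + m^3*(-5) + 6*m)
= m * (-1) - 5 * m^3 + 17 + m^2 * 9
1) m * (-1) - 5 * m^3 + 17 + m^2 * 9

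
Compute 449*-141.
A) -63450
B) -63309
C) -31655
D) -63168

449 * -141 = -63309
B) -63309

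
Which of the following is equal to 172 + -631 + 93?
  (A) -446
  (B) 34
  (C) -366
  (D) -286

First: 172 + -631 = -459
Then: -459 + 93 = -366
C) -366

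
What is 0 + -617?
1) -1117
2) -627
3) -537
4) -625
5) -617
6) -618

0 + -617 = -617
5) -617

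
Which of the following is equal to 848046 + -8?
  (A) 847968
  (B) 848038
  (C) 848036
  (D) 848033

848046 + -8 = 848038
B) 848038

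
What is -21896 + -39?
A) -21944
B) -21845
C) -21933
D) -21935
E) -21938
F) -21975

-21896 + -39 = -21935
D) -21935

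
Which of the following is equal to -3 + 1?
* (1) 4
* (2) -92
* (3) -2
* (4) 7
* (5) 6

-3 + 1 = -2
3) -2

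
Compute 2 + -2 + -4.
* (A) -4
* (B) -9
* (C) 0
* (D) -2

First: 2 + -2 = 0
Then: 0 + -4 = -4
A) -4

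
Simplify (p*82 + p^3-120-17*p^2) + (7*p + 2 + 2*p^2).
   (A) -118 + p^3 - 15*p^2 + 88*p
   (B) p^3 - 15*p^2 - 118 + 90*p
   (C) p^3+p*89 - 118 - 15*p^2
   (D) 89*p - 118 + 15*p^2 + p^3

Adding the polynomials and combining like terms:
(p*82 + p^3 - 120 - 17*p^2) + (7*p + 2 + 2*p^2)
= p^3+p*89 - 118 - 15*p^2
C) p^3+p*89 - 118 - 15*p^2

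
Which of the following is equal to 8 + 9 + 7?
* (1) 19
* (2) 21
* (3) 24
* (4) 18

First: 8 + 9 = 17
Then: 17 + 7 = 24
3) 24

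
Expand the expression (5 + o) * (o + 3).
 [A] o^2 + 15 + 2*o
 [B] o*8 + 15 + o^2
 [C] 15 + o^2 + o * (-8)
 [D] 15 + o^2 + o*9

Expanding (5 + o) * (o + 3):
= o*8 + 15 + o^2
B) o*8 + 15 + o^2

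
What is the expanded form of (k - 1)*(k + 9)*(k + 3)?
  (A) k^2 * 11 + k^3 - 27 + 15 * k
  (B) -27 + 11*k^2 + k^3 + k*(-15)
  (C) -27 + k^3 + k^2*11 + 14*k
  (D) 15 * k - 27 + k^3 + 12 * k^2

Expanding (k - 1)*(k + 9)*(k + 3):
= k^2 * 11 + k^3 - 27 + 15 * k
A) k^2 * 11 + k^3 - 27 + 15 * k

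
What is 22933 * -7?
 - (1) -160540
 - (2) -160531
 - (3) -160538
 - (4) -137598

22933 * -7 = -160531
2) -160531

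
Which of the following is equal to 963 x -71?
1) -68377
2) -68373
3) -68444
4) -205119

963 * -71 = -68373
2) -68373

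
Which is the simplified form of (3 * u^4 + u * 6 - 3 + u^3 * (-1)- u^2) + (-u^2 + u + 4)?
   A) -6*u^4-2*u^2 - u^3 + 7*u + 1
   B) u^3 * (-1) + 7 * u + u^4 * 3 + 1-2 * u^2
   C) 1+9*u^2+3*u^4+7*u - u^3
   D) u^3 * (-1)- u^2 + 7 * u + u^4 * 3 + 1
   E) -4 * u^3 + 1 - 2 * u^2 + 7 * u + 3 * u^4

Adding the polynomials and combining like terms:
(3*u^4 + u*6 - 3 + u^3*(-1) - u^2) + (-u^2 + u + 4)
= u^3 * (-1) + 7 * u + u^4 * 3 + 1-2 * u^2
B) u^3 * (-1) + 7 * u + u^4 * 3 + 1-2 * u^2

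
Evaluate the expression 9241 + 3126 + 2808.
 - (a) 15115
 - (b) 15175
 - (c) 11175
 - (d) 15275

First: 9241 + 3126 = 12367
Then: 12367 + 2808 = 15175
b) 15175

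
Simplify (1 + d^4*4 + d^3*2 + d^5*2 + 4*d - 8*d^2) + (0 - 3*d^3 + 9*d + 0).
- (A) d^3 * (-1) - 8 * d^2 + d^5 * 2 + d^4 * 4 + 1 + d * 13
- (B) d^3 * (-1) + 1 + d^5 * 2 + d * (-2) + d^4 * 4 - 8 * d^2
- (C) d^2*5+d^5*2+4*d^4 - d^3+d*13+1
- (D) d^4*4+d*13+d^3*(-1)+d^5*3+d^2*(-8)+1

Adding the polynomials and combining like terms:
(1 + d^4*4 + d^3*2 + d^5*2 + 4*d - 8*d^2) + (0 - 3*d^3 + 9*d + 0)
= d^3 * (-1) - 8 * d^2 + d^5 * 2 + d^4 * 4 + 1 + d * 13
A) d^3 * (-1) - 8 * d^2 + d^5 * 2 + d^4 * 4 + 1 + d * 13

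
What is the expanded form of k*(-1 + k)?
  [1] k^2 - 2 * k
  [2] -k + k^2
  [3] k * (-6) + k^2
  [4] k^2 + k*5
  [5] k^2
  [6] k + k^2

Expanding k*(-1 + k):
= -k + k^2
2) -k + k^2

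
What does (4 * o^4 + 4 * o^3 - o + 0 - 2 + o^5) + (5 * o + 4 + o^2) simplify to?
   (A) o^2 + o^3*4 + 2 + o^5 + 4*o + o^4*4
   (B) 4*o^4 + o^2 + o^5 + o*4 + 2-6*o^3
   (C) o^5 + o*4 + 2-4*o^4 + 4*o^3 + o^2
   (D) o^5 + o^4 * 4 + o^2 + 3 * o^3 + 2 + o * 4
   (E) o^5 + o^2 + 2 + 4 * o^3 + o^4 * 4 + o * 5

Adding the polynomials and combining like terms:
(4*o^4 + 4*o^3 - o + 0 - 2 + o^5) + (5*o + 4 + o^2)
= o^2 + o^3*4 + 2 + o^5 + 4*o + o^4*4
A) o^2 + o^3*4 + 2 + o^5 + 4*o + o^4*4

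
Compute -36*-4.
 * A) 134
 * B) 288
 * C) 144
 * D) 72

-36 * -4 = 144
C) 144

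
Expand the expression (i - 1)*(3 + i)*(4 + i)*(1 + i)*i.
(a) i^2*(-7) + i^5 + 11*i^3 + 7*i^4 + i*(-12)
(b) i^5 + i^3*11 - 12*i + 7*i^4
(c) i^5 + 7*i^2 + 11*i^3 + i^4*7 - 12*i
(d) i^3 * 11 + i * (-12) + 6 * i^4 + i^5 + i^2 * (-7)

Expanding (i - 1)*(3 + i)*(4 + i)*(1 + i)*i:
= i^2*(-7) + i^5 + 11*i^3 + 7*i^4 + i*(-12)
a) i^2*(-7) + i^5 + 11*i^3 + 7*i^4 + i*(-12)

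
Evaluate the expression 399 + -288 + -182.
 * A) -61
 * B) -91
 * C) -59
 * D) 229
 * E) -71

First: 399 + -288 = 111
Then: 111 + -182 = -71
E) -71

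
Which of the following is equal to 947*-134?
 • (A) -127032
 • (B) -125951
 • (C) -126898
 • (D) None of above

947 * -134 = -126898
C) -126898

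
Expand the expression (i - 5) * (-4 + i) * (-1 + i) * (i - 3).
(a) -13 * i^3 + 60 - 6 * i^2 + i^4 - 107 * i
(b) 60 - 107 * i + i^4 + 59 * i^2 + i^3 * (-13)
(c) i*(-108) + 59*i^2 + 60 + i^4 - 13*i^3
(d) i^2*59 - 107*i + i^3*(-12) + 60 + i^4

Expanding (i - 5) * (-4 + i) * (-1 + i) * (i - 3):
= 60 - 107 * i + i^4 + 59 * i^2 + i^3 * (-13)
b) 60 - 107 * i + i^4 + 59 * i^2 + i^3 * (-13)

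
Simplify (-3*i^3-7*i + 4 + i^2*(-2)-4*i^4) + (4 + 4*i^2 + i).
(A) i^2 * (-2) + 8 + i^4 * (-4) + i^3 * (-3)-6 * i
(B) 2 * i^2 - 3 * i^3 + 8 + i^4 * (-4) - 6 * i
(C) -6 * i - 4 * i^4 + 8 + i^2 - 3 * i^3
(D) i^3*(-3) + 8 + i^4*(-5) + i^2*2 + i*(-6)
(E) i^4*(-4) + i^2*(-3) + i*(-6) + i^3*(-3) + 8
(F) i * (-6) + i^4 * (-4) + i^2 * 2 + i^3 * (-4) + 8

Adding the polynomials and combining like terms:
(-3*i^3 - 7*i + 4 + i^2*(-2) - 4*i^4) + (4 + 4*i^2 + i)
= 2 * i^2 - 3 * i^3 + 8 + i^4 * (-4) - 6 * i
B) 2 * i^2 - 3 * i^3 + 8 + i^4 * (-4) - 6 * i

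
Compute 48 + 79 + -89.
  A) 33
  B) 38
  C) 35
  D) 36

First: 48 + 79 = 127
Then: 127 + -89 = 38
B) 38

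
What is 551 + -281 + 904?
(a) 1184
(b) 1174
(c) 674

First: 551 + -281 = 270
Then: 270 + 904 = 1174
b) 1174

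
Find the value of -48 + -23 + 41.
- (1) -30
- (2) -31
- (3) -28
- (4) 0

First: -48 + -23 = -71
Then: -71 + 41 = -30
1) -30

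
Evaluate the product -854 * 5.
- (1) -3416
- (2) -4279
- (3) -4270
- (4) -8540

-854 * 5 = -4270
3) -4270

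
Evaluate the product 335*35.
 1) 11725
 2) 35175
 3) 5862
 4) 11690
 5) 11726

335 * 35 = 11725
1) 11725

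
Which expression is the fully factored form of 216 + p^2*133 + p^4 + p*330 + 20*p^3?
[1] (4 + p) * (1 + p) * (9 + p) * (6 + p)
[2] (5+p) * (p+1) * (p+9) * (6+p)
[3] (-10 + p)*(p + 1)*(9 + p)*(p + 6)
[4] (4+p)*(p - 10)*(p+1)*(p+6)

We need to factor 216 + p^2*133 + p^4 + p*330 + 20*p^3.
The factored form is (4 + p) * (1 + p) * (9 + p) * (6 + p).
1) (4 + p) * (1 + p) * (9 + p) * (6 + p)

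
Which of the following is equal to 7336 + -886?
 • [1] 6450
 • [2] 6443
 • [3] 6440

7336 + -886 = 6450
1) 6450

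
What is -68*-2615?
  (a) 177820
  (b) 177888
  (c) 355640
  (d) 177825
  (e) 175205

-68 * -2615 = 177820
a) 177820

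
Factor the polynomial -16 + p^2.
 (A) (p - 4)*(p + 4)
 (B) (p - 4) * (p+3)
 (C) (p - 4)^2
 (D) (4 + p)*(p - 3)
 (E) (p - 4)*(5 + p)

We need to factor -16 + p^2.
The factored form is (p - 4)*(p + 4).
A) (p - 4)*(p + 4)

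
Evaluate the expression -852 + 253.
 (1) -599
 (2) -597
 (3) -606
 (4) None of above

-852 + 253 = -599
1) -599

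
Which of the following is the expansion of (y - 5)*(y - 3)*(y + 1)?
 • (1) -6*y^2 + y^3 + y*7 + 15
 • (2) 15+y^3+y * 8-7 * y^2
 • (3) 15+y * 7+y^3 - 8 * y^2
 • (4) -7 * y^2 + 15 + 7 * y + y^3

Expanding (y - 5)*(y - 3)*(y + 1):
= -7 * y^2 + 15 + 7 * y + y^3
4) -7 * y^2 + 15 + 7 * y + y^3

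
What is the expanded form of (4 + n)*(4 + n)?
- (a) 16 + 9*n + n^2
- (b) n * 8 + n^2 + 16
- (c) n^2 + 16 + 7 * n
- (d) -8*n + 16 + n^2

Expanding (4 + n)*(4 + n):
= n * 8 + n^2 + 16
b) n * 8 + n^2 + 16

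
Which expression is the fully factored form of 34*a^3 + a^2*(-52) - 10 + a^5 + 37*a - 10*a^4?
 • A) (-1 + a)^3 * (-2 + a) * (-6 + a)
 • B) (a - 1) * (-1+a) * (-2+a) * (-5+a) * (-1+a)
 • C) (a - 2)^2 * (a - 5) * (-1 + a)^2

We need to factor 34*a^3 + a^2*(-52) - 10 + a^5 + 37*a - 10*a^4.
The factored form is (a - 1) * (-1+a) * (-2+a) * (-5+a) * (-1+a).
B) (a - 1) * (-1+a) * (-2+a) * (-5+a) * (-1+a)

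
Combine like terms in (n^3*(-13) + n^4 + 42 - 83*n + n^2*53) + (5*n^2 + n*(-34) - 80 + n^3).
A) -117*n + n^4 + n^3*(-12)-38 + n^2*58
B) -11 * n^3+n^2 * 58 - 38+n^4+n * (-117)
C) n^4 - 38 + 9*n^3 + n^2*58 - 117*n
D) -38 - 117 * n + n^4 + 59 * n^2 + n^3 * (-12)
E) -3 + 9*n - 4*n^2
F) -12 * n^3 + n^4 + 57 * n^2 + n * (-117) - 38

Adding the polynomials and combining like terms:
(n^3*(-13) + n^4 + 42 - 83*n + n^2*53) + (5*n^2 + n*(-34) - 80 + n^3)
= -117*n + n^4 + n^3*(-12)-38 + n^2*58
A) -117*n + n^4 + n^3*(-12)-38 + n^2*58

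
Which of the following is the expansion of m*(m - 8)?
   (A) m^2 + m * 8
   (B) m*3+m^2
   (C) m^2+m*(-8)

Expanding m*(m - 8):
= m^2+m*(-8)
C) m^2+m*(-8)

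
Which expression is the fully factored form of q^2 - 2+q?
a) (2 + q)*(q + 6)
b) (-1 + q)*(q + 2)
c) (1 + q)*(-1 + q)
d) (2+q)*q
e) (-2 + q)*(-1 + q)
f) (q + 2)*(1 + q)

We need to factor q^2 - 2+q.
The factored form is (-1 + q)*(q + 2).
b) (-1 + q)*(q + 2)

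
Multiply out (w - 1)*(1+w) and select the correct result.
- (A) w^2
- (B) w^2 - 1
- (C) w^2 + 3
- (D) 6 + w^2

Expanding (w - 1)*(1+w):
= w^2 - 1
B) w^2 - 1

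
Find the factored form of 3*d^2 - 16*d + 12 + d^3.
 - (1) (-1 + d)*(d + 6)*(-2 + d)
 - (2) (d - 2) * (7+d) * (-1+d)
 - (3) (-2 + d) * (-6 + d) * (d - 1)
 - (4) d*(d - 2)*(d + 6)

We need to factor 3*d^2 - 16*d + 12 + d^3.
The factored form is (-1 + d)*(d + 6)*(-2 + d).
1) (-1 + d)*(d + 6)*(-2 + d)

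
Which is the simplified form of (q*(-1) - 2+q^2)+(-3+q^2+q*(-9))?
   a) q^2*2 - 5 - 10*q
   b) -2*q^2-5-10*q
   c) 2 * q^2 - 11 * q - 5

Adding the polynomials and combining like terms:
(q*(-1) - 2 + q^2) + (-3 + q^2 + q*(-9))
= q^2*2 - 5 - 10*q
a) q^2*2 - 5 - 10*q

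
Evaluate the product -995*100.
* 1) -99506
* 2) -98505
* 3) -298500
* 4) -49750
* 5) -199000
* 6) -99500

-995 * 100 = -99500
6) -99500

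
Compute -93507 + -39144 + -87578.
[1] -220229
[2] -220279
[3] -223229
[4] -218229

First: -93507 + -39144 = -132651
Then: -132651 + -87578 = -220229
1) -220229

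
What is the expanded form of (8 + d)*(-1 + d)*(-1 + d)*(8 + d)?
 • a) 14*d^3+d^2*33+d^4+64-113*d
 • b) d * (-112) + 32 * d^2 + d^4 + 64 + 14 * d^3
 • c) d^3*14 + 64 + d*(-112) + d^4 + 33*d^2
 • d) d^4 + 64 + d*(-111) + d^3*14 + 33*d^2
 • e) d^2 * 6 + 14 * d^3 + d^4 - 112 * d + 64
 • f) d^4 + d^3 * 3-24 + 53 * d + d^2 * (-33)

Expanding (8 + d)*(-1 + d)*(-1 + d)*(8 + d):
= d^3*14 + 64 + d*(-112) + d^4 + 33*d^2
c) d^3*14 + 64 + d*(-112) + d^4 + 33*d^2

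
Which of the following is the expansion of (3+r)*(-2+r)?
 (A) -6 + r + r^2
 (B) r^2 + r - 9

Expanding (3+r)*(-2+r):
= -6 + r + r^2
A) -6 + r + r^2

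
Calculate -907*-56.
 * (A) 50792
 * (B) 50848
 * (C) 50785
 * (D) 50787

-907 * -56 = 50792
A) 50792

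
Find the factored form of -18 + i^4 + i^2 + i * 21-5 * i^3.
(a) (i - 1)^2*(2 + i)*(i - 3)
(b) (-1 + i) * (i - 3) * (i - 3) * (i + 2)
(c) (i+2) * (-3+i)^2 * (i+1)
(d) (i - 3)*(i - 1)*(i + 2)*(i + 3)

We need to factor -18 + i^4 + i^2 + i * 21-5 * i^3.
The factored form is (-1 + i) * (i - 3) * (i - 3) * (i + 2).
b) (-1 + i) * (i - 3) * (i - 3) * (i + 2)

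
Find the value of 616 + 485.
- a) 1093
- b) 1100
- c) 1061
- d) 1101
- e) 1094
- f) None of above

616 + 485 = 1101
d) 1101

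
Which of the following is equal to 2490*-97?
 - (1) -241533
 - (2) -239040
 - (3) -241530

2490 * -97 = -241530
3) -241530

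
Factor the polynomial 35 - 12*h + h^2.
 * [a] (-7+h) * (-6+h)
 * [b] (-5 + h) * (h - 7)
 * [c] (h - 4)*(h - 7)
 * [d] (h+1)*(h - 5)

We need to factor 35 - 12*h + h^2.
The factored form is (-5 + h) * (h - 7).
b) (-5 + h) * (h - 7)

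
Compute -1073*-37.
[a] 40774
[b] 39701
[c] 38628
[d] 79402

-1073 * -37 = 39701
b) 39701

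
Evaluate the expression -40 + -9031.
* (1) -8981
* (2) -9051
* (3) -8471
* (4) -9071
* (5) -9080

-40 + -9031 = -9071
4) -9071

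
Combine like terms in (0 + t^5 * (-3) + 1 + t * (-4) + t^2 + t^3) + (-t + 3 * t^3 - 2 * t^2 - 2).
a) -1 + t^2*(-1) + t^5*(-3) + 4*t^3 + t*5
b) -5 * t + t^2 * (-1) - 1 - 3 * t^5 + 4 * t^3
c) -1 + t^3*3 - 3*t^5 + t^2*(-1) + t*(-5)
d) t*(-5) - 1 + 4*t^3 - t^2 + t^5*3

Adding the polynomials and combining like terms:
(0 + t^5*(-3) + 1 + t*(-4) + t^2 + t^3) + (-t + 3*t^3 - 2*t^2 - 2)
= -5 * t + t^2 * (-1) - 1 - 3 * t^5 + 4 * t^3
b) -5 * t + t^2 * (-1) - 1 - 3 * t^5 + 4 * t^3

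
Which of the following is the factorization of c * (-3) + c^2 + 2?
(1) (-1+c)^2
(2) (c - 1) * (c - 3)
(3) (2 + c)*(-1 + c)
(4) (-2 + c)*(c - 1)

We need to factor c * (-3) + c^2 + 2.
The factored form is (-2 + c)*(c - 1).
4) (-2 + c)*(c - 1)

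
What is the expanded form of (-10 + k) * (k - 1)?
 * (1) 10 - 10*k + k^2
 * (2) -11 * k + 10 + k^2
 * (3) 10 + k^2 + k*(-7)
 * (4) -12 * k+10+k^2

Expanding (-10 + k) * (k - 1):
= -11 * k + 10 + k^2
2) -11 * k + 10 + k^2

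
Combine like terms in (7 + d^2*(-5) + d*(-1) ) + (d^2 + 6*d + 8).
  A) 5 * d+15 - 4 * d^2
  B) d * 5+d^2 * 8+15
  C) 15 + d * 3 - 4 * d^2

Adding the polynomials and combining like terms:
(7 + d^2*(-5) + d*(-1)) + (d^2 + 6*d + 8)
= 5 * d+15 - 4 * d^2
A) 5 * d+15 - 4 * d^2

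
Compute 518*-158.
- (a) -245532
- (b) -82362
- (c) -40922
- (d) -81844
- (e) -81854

518 * -158 = -81844
d) -81844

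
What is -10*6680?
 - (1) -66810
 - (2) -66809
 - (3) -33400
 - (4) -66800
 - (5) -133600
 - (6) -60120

-10 * 6680 = -66800
4) -66800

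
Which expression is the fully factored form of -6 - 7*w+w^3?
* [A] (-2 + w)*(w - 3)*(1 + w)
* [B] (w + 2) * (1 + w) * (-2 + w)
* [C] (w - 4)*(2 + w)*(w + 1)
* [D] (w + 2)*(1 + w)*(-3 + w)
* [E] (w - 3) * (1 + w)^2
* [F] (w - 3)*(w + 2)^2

We need to factor -6 - 7*w+w^3.
The factored form is (w + 2)*(1 + w)*(-3 + w).
D) (w + 2)*(1 + w)*(-3 + w)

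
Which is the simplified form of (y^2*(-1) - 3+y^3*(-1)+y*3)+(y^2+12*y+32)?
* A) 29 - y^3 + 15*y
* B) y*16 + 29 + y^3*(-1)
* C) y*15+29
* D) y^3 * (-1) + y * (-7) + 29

Adding the polynomials and combining like terms:
(y^2*(-1) - 3 + y^3*(-1) + y*3) + (y^2 + 12*y + 32)
= 29 - y^3 + 15*y
A) 29 - y^3 + 15*y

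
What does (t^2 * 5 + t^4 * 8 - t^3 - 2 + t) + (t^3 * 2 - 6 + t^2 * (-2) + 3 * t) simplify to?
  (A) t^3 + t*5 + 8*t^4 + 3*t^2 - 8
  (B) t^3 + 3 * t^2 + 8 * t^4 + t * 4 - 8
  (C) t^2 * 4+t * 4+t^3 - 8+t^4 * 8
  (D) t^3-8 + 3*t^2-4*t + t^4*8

Adding the polynomials and combining like terms:
(t^2*5 + t^4*8 - t^3 - 2 + t) + (t^3*2 - 6 + t^2*(-2) + 3*t)
= t^3 + 3 * t^2 + 8 * t^4 + t * 4 - 8
B) t^3 + 3 * t^2 + 8 * t^4 + t * 4 - 8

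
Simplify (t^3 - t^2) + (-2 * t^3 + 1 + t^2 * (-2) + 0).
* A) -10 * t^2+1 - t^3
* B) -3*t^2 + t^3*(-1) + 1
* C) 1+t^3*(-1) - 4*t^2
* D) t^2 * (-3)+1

Adding the polynomials and combining like terms:
(t^3 - t^2) + (-2*t^3 + 1 + t^2*(-2) + 0)
= -3*t^2 + t^3*(-1) + 1
B) -3*t^2 + t^3*(-1) + 1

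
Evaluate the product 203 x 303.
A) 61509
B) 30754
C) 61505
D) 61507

203 * 303 = 61509
A) 61509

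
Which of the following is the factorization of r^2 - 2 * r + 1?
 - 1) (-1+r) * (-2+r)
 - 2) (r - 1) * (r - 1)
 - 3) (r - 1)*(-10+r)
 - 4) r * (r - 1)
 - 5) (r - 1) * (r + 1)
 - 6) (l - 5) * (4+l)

We need to factor r^2 - 2 * r + 1.
The factored form is (r - 1) * (r - 1).
2) (r - 1) * (r - 1)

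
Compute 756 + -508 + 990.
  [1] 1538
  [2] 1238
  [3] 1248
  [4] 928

First: 756 + -508 = 248
Then: 248 + 990 = 1238
2) 1238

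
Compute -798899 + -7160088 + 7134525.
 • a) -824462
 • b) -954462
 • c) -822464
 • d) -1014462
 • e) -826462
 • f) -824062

First: -798899 + -7160088 = -7958987
Then: -7958987 + 7134525 = -824462
a) -824462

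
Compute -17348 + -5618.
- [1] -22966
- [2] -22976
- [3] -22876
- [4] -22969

-17348 + -5618 = -22966
1) -22966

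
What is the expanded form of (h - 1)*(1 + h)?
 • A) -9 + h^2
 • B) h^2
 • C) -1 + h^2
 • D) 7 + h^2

Expanding (h - 1)*(1 + h):
= -1 + h^2
C) -1 + h^2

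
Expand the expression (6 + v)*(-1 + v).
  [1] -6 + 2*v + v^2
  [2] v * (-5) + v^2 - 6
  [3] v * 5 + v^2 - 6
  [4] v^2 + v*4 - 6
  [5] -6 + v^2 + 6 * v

Expanding (6 + v)*(-1 + v):
= v * 5 + v^2 - 6
3) v * 5 + v^2 - 6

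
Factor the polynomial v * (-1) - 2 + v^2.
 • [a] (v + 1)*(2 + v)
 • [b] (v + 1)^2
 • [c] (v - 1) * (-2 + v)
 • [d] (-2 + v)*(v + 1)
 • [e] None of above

We need to factor v * (-1) - 2 + v^2.
The factored form is (-2 + v)*(v + 1).
d) (-2 + v)*(v + 1)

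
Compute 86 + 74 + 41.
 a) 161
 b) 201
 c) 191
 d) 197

First: 86 + 74 = 160
Then: 160 + 41 = 201
b) 201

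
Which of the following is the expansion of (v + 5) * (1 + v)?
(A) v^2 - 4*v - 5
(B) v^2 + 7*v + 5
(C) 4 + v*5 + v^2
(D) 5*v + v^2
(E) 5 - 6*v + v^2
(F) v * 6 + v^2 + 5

Expanding (v + 5) * (1 + v):
= v * 6 + v^2 + 5
F) v * 6 + v^2 + 5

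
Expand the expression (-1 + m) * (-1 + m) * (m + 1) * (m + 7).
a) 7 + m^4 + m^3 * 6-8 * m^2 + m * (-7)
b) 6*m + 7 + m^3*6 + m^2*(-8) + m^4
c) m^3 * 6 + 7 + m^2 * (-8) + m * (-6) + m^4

Expanding (-1 + m) * (-1 + m) * (m + 1) * (m + 7):
= m^3 * 6 + 7 + m^2 * (-8) + m * (-6) + m^4
c) m^3 * 6 + 7 + m^2 * (-8) + m * (-6) + m^4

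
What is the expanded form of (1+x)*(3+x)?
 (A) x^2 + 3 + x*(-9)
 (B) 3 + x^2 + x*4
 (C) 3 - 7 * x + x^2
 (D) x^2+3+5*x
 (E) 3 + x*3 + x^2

Expanding (1+x)*(3+x):
= 3 + x^2 + x*4
B) 3 + x^2 + x*4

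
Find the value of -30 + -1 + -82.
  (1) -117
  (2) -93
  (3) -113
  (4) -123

First: -30 + -1 = -31
Then: -31 + -82 = -113
3) -113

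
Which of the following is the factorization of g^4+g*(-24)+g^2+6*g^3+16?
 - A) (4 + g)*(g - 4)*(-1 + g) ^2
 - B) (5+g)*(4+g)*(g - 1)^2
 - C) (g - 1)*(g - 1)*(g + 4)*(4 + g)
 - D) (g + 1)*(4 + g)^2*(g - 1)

We need to factor g^4+g*(-24)+g^2+6*g^3+16.
The factored form is (g - 1)*(g - 1)*(g + 4)*(4 + g).
C) (g - 1)*(g - 1)*(g + 4)*(4 + g)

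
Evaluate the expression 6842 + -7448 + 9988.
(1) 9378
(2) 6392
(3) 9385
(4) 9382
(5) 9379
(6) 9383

First: 6842 + -7448 = -606
Then: -606 + 9988 = 9382
4) 9382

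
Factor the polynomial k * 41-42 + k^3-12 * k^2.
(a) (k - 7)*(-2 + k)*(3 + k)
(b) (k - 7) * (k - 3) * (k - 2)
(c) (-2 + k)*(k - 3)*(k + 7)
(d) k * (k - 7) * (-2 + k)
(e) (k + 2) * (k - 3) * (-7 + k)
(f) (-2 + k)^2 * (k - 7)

We need to factor k * 41-42 + k^3-12 * k^2.
The factored form is (k - 7) * (k - 3) * (k - 2).
b) (k - 7) * (k - 3) * (k - 2)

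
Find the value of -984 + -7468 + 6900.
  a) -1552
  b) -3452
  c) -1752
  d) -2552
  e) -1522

First: -984 + -7468 = -8452
Then: -8452 + 6900 = -1552
a) -1552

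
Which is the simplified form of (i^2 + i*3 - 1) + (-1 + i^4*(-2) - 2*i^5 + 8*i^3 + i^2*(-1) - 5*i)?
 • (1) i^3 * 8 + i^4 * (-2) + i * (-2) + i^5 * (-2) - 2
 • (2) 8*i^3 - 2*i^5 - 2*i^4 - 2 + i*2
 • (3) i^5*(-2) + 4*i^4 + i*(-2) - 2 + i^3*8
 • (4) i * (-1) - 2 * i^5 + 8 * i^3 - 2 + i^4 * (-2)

Adding the polynomials and combining like terms:
(i^2 + i*3 - 1) + (-1 + i^4*(-2) - 2*i^5 + 8*i^3 + i^2*(-1) - 5*i)
= i^3 * 8 + i^4 * (-2) + i * (-2) + i^5 * (-2) - 2
1) i^3 * 8 + i^4 * (-2) + i * (-2) + i^5 * (-2) - 2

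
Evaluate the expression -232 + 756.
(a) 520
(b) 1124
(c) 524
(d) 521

-232 + 756 = 524
c) 524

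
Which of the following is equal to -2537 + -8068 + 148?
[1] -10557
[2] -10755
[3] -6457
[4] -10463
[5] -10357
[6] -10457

First: -2537 + -8068 = -10605
Then: -10605 + 148 = -10457
6) -10457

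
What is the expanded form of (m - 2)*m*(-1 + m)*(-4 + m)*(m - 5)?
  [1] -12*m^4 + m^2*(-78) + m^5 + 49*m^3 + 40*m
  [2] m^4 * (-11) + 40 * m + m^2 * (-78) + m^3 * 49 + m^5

Expanding (m - 2)*m*(-1 + m)*(-4 + m)*(m - 5):
= -12*m^4 + m^2*(-78) + m^5 + 49*m^3 + 40*m
1) -12*m^4 + m^2*(-78) + m^5 + 49*m^3 + 40*m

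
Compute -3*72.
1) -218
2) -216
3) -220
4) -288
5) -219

-3 * 72 = -216
2) -216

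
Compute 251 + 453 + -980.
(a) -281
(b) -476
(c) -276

First: 251 + 453 = 704
Then: 704 + -980 = -276
c) -276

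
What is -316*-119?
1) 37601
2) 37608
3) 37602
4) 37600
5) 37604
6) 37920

-316 * -119 = 37604
5) 37604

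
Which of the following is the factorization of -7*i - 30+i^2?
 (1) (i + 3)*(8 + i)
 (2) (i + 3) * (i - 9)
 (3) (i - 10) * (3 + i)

We need to factor -7*i - 30+i^2.
The factored form is (i - 10) * (3 + i).
3) (i - 10) * (3 + i)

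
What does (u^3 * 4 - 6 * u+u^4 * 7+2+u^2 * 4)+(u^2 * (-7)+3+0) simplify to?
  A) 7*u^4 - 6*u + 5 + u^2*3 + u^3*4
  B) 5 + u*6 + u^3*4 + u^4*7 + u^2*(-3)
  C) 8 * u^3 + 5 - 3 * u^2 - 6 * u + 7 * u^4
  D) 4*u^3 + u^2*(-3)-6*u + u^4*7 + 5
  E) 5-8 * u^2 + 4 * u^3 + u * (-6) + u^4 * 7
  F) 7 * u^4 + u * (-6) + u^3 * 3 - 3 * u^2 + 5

Adding the polynomials and combining like terms:
(u^3*4 - 6*u + u^4*7 + 2 + u^2*4) + (u^2*(-7) + 3 + 0)
= 4*u^3 + u^2*(-3)-6*u + u^4*7 + 5
D) 4*u^3 + u^2*(-3)-6*u + u^4*7 + 5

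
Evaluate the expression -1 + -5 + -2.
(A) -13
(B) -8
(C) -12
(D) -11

First: -1 + -5 = -6
Then: -6 + -2 = -8
B) -8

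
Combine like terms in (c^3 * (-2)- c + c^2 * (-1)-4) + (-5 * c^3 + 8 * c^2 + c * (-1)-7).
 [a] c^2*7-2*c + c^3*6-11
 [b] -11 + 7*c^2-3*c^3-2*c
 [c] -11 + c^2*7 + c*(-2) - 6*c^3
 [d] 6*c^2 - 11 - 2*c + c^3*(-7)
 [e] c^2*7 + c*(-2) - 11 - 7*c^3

Adding the polynomials and combining like terms:
(c^3*(-2) - c + c^2*(-1) - 4) + (-5*c^3 + 8*c^2 + c*(-1) - 7)
= c^2*7 + c*(-2) - 11 - 7*c^3
e) c^2*7 + c*(-2) - 11 - 7*c^3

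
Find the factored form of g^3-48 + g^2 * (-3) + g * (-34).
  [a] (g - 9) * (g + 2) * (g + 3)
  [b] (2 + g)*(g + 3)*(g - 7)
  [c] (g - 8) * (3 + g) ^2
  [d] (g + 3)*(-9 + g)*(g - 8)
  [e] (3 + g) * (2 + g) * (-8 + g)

We need to factor g^3-48 + g^2 * (-3) + g * (-34).
The factored form is (3 + g) * (2 + g) * (-8 + g).
e) (3 + g) * (2 + g) * (-8 + g)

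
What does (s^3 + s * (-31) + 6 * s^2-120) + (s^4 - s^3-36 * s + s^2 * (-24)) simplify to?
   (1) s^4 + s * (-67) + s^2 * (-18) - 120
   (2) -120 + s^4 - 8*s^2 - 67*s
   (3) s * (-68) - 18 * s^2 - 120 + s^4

Adding the polynomials and combining like terms:
(s^3 + s*(-31) + 6*s^2 - 120) + (s^4 - s^3 - 36*s + s^2*(-24))
= s^4 + s * (-67) + s^2 * (-18) - 120
1) s^4 + s * (-67) + s^2 * (-18) - 120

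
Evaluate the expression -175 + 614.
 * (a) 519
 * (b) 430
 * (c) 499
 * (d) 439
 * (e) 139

-175 + 614 = 439
d) 439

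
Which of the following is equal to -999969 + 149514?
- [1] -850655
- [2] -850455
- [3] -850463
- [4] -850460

-999969 + 149514 = -850455
2) -850455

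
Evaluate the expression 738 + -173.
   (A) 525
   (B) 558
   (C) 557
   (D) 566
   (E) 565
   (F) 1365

738 + -173 = 565
E) 565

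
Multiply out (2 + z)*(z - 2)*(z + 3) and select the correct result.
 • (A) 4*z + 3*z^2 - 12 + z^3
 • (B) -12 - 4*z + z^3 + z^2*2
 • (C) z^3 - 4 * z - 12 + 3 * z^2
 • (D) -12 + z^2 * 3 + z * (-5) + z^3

Expanding (2 + z)*(z - 2)*(z + 3):
= z^3 - 4 * z - 12 + 3 * z^2
C) z^3 - 4 * z - 12 + 3 * z^2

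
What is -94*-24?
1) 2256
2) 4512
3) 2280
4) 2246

-94 * -24 = 2256
1) 2256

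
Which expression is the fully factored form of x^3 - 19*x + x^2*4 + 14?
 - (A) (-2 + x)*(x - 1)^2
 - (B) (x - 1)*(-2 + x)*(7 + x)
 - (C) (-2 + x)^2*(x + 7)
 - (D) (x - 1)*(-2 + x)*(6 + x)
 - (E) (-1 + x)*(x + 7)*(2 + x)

We need to factor x^3 - 19*x + x^2*4 + 14.
The factored form is (x - 1)*(-2 + x)*(7 + x).
B) (x - 1)*(-2 + x)*(7 + x)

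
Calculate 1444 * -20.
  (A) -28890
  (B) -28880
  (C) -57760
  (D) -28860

1444 * -20 = -28880
B) -28880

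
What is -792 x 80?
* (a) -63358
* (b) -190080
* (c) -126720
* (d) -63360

-792 * 80 = -63360
d) -63360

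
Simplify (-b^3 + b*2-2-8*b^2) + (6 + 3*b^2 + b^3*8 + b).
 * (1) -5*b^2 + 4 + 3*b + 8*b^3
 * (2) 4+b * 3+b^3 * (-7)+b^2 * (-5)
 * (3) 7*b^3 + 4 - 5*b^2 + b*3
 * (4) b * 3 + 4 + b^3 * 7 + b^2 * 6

Adding the polynomials and combining like terms:
(-b^3 + b*2 - 2 - 8*b^2) + (6 + 3*b^2 + b^3*8 + b)
= 7*b^3 + 4 - 5*b^2 + b*3
3) 7*b^3 + 4 - 5*b^2 + b*3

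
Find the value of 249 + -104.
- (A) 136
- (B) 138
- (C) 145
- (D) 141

249 + -104 = 145
C) 145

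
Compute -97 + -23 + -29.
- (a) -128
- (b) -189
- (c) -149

First: -97 + -23 = -120
Then: -120 + -29 = -149
c) -149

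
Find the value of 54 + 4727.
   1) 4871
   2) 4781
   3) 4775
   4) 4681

54 + 4727 = 4781
2) 4781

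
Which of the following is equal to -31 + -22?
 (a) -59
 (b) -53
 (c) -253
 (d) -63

-31 + -22 = -53
b) -53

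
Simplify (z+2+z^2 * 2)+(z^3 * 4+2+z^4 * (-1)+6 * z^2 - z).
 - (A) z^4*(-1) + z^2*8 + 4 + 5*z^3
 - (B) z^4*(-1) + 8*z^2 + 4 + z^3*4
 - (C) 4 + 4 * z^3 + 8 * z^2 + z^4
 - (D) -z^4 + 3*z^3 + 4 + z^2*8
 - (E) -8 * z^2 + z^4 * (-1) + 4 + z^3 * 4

Adding the polynomials and combining like terms:
(z + 2 + z^2*2) + (z^3*4 + 2 + z^4*(-1) + 6*z^2 - z)
= z^4*(-1) + 8*z^2 + 4 + z^3*4
B) z^4*(-1) + 8*z^2 + 4 + z^3*4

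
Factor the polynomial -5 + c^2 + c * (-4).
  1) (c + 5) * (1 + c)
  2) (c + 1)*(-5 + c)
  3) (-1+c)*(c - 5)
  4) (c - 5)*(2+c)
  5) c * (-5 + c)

We need to factor -5 + c^2 + c * (-4).
The factored form is (c + 1)*(-5 + c).
2) (c + 1)*(-5 + c)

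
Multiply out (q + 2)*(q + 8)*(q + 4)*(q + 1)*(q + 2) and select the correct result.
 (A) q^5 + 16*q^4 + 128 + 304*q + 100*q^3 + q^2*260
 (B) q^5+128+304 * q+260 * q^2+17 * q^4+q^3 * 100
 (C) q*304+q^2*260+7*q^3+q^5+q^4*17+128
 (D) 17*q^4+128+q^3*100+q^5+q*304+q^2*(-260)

Expanding (q + 2)*(q + 8)*(q + 4)*(q + 1)*(q + 2):
= q^5+128+304 * q+260 * q^2+17 * q^4+q^3 * 100
B) q^5+128+304 * q+260 * q^2+17 * q^4+q^3 * 100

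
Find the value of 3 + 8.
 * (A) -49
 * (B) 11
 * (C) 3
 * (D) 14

3 + 8 = 11
B) 11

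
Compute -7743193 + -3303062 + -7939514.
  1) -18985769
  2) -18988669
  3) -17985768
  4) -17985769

First: -7743193 + -3303062 = -11046255
Then: -11046255 + -7939514 = -18985769
1) -18985769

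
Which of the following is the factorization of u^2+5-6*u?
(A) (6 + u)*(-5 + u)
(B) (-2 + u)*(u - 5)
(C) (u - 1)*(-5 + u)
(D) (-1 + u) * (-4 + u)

We need to factor u^2+5-6*u.
The factored form is (u - 1)*(-5 + u).
C) (u - 1)*(-5 + u)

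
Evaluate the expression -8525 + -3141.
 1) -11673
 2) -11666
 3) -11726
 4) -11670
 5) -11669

-8525 + -3141 = -11666
2) -11666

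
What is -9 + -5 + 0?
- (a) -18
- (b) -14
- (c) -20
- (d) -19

First: -9 + -5 = -14
Then: -14 + 0 = -14
b) -14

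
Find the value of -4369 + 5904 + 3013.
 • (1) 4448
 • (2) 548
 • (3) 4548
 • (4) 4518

First: -4369 + 5904 = 1535
Then: 1535 + 3013 = 4548
3) 4548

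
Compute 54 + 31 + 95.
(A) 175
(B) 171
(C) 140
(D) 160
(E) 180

First: 54 + 31 = 85
Then: 85 + 95 = 180
E) 180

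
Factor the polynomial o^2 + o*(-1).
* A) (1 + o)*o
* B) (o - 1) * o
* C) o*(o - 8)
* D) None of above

We need to factor o^2 + o*(-1).
The factored form is (o - 1) * o.
B) (o - 1) * o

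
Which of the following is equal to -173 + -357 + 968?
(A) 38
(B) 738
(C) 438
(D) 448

First: -173 + -357 = -530
Then: -530 + 968 = 438
C) 438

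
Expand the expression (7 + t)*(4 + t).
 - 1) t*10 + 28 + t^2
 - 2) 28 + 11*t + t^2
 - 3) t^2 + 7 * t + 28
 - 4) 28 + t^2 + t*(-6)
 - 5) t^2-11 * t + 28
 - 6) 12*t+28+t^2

Expanding (7 + t)*(4 + t):
= 28 + 11*t + t^2
2) 28 + 11*t + t^2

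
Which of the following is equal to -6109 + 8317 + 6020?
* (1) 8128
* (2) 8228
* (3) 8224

First: -6109 + 8317 = 2208
Then: 2208 + 6020 = 8228
2) 8228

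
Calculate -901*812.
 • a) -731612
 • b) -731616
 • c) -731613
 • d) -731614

-901 * 812 = -731612
a) -731612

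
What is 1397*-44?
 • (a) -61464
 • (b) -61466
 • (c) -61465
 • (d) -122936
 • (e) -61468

1397 * -44 = -61468
e) -61468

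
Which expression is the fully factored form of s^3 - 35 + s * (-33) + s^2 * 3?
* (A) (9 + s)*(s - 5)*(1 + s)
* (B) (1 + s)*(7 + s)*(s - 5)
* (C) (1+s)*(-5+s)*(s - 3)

We need to factor s^3 - 35 + s * (-33) + s^2 * 3.
The factored form is (1 + s)*(7 + s)*(s - 5).
B) (1 + s)*(7 + s)*(s - 5)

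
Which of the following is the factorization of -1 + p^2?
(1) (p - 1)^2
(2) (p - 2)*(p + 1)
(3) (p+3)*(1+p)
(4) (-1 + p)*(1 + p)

We need to factor -1 + p^2.
The factored form is (-1 + p)*(1 + p).
4) (-1 + p)*(1 + p)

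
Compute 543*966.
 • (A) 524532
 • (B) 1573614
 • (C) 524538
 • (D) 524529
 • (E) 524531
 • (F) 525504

543 * 966 = 524538
C) 524538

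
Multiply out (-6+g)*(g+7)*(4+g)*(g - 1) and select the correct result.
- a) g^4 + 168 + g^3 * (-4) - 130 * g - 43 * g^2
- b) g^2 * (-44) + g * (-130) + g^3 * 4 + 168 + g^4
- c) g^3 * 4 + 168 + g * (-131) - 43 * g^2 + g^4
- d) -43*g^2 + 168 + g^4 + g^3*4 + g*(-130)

Expanding (-6+g)*(g+7)*(4+g)*(g - 1):
= -43*g^2 + 168 + g^4 + g^3*4 + g*(-130)
d) -43*g^2 + 168 + g^4 + g^3*4 + g*(-130)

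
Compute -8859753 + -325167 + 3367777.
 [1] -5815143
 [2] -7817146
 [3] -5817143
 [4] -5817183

First: -8859753 + -325167 = -9184920
Then: -9184920 + 3367777 = -5817143
3) -5817143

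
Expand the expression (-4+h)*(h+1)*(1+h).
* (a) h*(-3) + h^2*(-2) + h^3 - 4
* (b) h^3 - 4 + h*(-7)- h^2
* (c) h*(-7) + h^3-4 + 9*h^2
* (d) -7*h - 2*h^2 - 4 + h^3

Expanding (-4+h)*(h+1)*(1+h):
= -7*h - 2*h^2 - 4 + h^3
d) -7*h - 2*h^2 - 4 + h^3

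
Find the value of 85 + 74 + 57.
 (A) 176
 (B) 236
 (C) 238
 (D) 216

First: 85 + 74 = 159
Then: 159 + 57 = 216
D) 216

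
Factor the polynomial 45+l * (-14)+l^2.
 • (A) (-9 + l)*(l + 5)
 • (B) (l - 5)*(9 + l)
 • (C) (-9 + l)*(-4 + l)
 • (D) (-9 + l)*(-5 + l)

We need to factor 45+l * (-14)+l^2.
The factored form is (-9 + l)*(-5 + l).
D) (-9 + l)*(-5 + l)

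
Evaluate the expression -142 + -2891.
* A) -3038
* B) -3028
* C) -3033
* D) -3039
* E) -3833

-142 + -2891 = -3033
C) -3033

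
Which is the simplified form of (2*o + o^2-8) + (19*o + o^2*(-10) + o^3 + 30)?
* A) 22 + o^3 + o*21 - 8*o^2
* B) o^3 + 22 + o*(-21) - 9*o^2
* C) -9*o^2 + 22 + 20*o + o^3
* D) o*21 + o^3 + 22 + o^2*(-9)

Adding the polynomials and combining like terms:
(2*o + o^2 - 8) + (19*o + o^2*(-10) + o^3 + 30)
= o*21 + o^3 + 22 + o^2*(-9)
D) o*21 + o^3 + 22 + o^2*(-9)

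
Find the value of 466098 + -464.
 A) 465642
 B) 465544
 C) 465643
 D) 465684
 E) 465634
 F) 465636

466098 + -464 = 465634
E) 465634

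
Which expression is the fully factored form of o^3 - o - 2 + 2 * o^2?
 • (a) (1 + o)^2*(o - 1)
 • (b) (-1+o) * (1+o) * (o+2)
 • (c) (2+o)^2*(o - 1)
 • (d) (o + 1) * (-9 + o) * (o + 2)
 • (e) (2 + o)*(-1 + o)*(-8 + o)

We need to factor o^3 - o - 2 + 2 * o^2.
The factored form is (-1+o) * (1+o) * (o+2).
b) (-1+o) * (1+o) * (o+2)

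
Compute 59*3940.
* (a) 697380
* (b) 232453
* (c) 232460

59 * 3940 = 232460
c) 232460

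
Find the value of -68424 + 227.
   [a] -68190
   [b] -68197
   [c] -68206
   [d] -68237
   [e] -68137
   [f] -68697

-68424 + 227 = -68197
b) -68197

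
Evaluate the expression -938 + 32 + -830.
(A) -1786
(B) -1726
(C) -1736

First: -938 + 32 = -906
Then: -906 + -830 = -1736
C) -1736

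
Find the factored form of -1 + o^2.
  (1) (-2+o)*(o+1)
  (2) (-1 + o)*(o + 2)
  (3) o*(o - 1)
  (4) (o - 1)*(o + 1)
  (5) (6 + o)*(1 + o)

We need to factor -1 + o^2.
The factored form is (o - 1)*(o + 1).
4) (o - 1)*(o + 1)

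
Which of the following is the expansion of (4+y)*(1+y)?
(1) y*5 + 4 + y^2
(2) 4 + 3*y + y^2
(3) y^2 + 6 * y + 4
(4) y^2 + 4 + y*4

Expanding (4+y)*(1+y):
= y*5 + 4 + y^2
1) y*5 + 4 + y^2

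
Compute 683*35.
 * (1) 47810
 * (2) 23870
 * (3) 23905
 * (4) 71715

683 * 35 = 23905
3) 23905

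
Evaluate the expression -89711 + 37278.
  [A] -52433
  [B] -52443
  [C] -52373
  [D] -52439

-89711 + 37278 = -52433
A) -52433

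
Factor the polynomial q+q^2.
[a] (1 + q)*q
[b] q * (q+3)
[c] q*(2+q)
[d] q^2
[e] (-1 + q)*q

We need to factor q+q^2.
The factored form is (1 + q)*q.
a) (1 + q)*q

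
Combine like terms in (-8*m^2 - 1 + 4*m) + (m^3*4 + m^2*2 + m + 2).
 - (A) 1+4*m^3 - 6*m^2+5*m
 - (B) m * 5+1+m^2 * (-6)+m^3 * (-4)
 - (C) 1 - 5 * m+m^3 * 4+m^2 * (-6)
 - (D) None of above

Adding the polynomials and combining like terms:
(-8*m^2 - 1 + 4*m) + (m^3*4 + m^2*2 + m + 2)
= 1+4*m^3 - 6*m^2+5*m
A) 1+4*m^3 - 6*m^2+5*m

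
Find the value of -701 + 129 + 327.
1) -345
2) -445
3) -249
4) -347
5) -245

First: -701 + 129 = -572
Then: -572 + 327 = -245
5) -245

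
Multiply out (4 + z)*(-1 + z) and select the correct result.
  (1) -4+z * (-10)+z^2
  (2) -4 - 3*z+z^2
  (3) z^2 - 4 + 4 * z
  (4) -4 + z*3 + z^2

Expanding (4 + z)*(-1 + z):
= -4 + z*3 + z^2
4) -4 + z*3 + z^2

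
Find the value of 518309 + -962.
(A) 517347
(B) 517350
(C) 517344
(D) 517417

518309 + -962 = 517347
A) 517347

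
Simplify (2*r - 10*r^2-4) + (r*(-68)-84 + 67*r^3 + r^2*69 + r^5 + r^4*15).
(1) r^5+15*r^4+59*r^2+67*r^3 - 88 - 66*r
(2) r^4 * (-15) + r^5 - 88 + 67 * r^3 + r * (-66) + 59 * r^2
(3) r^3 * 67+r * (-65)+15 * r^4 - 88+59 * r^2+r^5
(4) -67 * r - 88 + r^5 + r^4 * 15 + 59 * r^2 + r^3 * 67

Adding the polynomials and combining like terms:
(2*r - 10*r^2 - 4) + (r*(-68) - 84 + 67*r^3 + r^2*69 + r^5 + r^4*15)
= r^5+15*r^4+59*r^2+67*r^3 - 88 - 66*r
1) r^5+15*r^4+59*r^2+67*r^3 - 88 - 66*r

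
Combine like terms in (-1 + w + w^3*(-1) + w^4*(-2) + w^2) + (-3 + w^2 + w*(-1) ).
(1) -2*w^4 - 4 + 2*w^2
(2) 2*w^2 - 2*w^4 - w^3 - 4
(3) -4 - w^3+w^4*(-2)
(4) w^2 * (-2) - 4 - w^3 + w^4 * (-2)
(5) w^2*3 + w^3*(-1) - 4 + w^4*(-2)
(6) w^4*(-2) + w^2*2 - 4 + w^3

Adding the polynomials and combining like terms:
(-1 + w + w^3*(-1) + w^4*(-2) + w^2) + (-3 + w^2 + w*(-1))
= 2*w^2 - 2*w^4 - w^3 - 4
2) 2*w^2 - 2*w^4 - w^3 - 4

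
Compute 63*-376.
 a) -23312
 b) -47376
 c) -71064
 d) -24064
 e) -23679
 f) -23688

63 * -376 = -23688
f) -23688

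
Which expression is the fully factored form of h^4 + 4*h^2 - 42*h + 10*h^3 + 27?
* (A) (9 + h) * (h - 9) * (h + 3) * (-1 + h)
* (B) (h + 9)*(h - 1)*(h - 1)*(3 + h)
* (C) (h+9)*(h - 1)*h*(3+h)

We need to factor h^4 + 4*h^2 - 42*h + 10*h^3 + 27.
The factored form is (h + 9)*(h - 1)*(h - 1)*(3 + h).
B) (h + 9)*(h - 1)*(h - 1)*(3 + h)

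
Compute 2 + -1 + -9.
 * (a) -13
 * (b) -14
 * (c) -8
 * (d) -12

First: 2 + -1 = 1
Then: 1 + -9 = -8
c) -8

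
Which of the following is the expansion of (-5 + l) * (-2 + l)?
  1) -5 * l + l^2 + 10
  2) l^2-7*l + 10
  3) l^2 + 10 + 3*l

Expanding (-5 + l) * (-2 + l):
= l^2-7*l + 10
2) l^2-7*l + 10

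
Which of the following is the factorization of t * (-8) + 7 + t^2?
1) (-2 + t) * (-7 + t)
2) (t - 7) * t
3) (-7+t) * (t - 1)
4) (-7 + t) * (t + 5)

We need to factor t * (-8) + 7 + t^2.
The factored form is (-7+t) * (t - 1).
3) (-7+t) * (t - 1)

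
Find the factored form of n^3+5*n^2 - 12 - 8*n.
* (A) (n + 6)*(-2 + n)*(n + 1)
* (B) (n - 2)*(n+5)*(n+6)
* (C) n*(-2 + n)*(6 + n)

We need to factor n^3+5*n^2 - 12 - 8*n.
The factored form is (n + 6)*(-2 + n)*(n + 1).
A) (n + 6)*(-2 + n)*(n + 1)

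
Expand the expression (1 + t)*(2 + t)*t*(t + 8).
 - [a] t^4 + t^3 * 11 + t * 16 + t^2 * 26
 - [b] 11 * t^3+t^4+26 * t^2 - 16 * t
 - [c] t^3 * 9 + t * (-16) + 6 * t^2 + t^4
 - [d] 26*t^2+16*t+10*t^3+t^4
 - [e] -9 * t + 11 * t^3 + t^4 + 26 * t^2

Expanding (1 + t)*(2 + t)*t*(t + 8):
= t^4 + t^3 * 11 + t * 16 + t^2 * 26
a) t^4 + t^3 * 11 + t * 16 + t^2 * 26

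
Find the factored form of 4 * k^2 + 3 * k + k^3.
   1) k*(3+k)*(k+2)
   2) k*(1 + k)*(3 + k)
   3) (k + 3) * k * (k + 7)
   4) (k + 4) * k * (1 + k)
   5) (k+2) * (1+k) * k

We need to factor 4 * k^2 + 3 * k + k^3.
The factored form is k*(1 + k)*(3 + k).
2) k*(1 + k)*(3 + k)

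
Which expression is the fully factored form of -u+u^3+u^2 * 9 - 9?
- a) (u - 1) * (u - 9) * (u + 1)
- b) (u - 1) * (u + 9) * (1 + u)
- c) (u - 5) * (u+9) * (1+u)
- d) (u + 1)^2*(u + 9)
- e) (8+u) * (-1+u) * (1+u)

We need to factor -u+u^3+u^2 * 9 - 9.
The factored form is (u - 1) * (u + 9) * (1 + u).
b) (u - 1) * (u + 9) * (1 + u)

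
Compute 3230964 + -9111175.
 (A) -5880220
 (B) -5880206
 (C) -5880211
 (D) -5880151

3230964 + -9111175 = -5880211
C) -5880211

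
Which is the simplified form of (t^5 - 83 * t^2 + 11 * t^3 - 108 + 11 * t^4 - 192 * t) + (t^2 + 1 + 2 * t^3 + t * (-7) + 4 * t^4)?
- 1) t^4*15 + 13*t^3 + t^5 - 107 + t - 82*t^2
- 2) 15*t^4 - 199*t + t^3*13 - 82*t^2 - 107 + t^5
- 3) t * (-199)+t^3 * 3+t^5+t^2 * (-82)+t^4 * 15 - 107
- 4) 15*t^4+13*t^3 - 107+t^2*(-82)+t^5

Adding the polynomials and combining like terms:
(t^5 - 83*t^2 + 11*t^3 - 108 + 11*t^4 - 192*t) + (t^2 + 1 + 2*t^3 + t*(-7) + 4*t^4)
= 15*t^4 - 199*t + t^3*13 - 82*t^2 - 107 + t^5
2) 15*t^4 - 199*t + t^3*13 - 82*t^2 - 107 + t^5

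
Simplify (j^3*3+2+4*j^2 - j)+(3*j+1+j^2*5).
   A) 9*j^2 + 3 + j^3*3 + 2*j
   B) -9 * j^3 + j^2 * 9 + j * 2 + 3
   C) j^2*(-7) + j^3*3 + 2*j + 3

Adding the polynomials and combining like terms:
(j^3*3 + 2 + 4*j^2 - j) + (3*j + 1 + j^2*5)
= 9*j^2 + 3 + j^3*3 + 2*j
A) 9*j^2 + 3 + j^3*3 + 2*j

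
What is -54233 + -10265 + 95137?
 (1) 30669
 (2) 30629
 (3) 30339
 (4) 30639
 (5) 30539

First: -54233 + -10265 = -64498
Then: -64498 + 95137 = 30639
4) 30639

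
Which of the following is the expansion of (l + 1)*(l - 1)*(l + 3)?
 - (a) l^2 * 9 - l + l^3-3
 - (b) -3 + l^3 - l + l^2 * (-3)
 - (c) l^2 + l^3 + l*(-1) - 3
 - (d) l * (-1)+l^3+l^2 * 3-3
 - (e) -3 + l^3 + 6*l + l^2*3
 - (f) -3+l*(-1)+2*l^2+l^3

Expanding (l + 1)*(l - 1)*(l + 3):
= l * (-1)+l^3+l^2 * 3-3
d) l * (-1)+l^3+l^2 * 3-3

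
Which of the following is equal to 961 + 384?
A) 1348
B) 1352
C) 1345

961 + 384 = 1345
C) 1345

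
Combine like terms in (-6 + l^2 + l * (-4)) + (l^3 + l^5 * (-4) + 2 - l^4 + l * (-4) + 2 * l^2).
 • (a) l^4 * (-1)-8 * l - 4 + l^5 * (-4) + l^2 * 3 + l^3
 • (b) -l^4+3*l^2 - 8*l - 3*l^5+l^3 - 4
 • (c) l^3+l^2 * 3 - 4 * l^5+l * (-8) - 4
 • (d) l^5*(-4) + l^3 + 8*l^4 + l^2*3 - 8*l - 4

Adding the polynomials and combining like terms:
(-6 + l^2 + l*(-4)) + (l^3 + l^5*(-4) + 2 - l^4 + l*(-4) + 2*l^2)
= l^4 * (-1)-8 * l - 4 + l^5 * (-4) + l^2 * 3 + l^3
a) l^4 * (-1)-8 * l - 4 + l^5 * (-4) + l^2 * 3 + l^3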